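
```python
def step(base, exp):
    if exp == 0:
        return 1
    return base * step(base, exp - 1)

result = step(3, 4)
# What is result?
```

step(3, 4) = 3 * 3 * 3 * 3 = 81

Answer: 81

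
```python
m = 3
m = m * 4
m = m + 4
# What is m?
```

Trace:
`m = 3` → m = 3
`m = m * 4` → m = 12
`m = m + 4` → m = 16
So m = 16

Answer: 16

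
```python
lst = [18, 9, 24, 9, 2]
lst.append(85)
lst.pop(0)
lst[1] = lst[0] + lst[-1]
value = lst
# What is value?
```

Trace:
`lst = [18, 9, 24, 9, 2]` → lst = [18, 9, 24, 9, 2]
`lst.append(85)` → lst = [18, 9, 24, 9, 2, 85]
`lst.pop(0)` → lst = [9, 24, 9, 2, 85]
`lst[1] = lst[0] + lst[-1]` → lst = [9, 94, 9, 2, 85]
`value = lst` → value = [9, 94, 9, 2, 85]
So value = [9, 94, 9, 2, 85]

Answer: [9, 94, 9, 2, 85]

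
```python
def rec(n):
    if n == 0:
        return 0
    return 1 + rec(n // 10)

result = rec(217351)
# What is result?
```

Count of digits of 217351: 6

Answer: 6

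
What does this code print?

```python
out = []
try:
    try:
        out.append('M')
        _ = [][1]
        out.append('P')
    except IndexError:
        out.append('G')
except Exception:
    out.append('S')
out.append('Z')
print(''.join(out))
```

Execution trace: 'M' (inner try body) → 'G' (inner except IndexError) → 'Z' (after the try/except). Output: MGZ

Answer: MGZ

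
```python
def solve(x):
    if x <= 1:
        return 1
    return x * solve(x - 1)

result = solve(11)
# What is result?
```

solve(11) = 11 * 10 * 9 * 8 * 7 * 6 * 5 * 4 * 3 * 2 * 1 = 39916800

Answer: 39916800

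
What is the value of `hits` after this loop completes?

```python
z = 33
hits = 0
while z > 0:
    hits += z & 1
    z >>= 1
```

Count set bits in 33 (binary: 0b100001)
`hits` takes the values: 0 → 1 → 2

Answer: 2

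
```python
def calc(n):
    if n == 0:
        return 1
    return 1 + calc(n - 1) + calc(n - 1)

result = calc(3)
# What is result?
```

calc(n) = 1 + 2·calc(n-1), calc(0)=1. Closed form: (1+1)·2^3 - 1 = 15.

Answer: 15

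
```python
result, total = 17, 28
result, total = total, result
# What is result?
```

Trace:
`result, total = 17, 28` → result = 17; total = 28
`result, total = total, result` → result = 28; total = 17
So result = 28

Answer: 28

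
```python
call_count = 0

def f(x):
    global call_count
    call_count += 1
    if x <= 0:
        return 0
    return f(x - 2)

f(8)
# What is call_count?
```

Linear recursion stepping by 2: 5 calls from x=8 down to ≤0.

Answer: 5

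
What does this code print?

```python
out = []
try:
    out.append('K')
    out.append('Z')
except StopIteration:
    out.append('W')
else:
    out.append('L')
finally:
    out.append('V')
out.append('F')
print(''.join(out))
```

Execution trace: 'K' (try body) → 'Z' (try body, no exception) → 'L' (else) → 'V' (finally) → 'F' (after the try/except). Output: KZLVF

Answer: KZLVF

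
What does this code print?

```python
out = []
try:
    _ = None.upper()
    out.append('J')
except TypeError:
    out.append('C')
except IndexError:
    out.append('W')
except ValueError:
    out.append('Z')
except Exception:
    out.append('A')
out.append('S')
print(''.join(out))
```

Execution trace: 'A' (except Exception) → 'S' (after the try/except). Output: AS

Answer: AS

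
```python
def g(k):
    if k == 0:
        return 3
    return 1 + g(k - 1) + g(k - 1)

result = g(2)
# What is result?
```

g(k) = 1 + 2·g(k-1), g(0)=3. Closed form: (3+1)·2^2 - 1 = 15.

Answer: 15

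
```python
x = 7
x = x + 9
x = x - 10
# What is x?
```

Trace:
`x = 7` → x = 7
`x = x + 9` → x = 16
`x = x - 10` → x = 6
So x = 6

Answer: 6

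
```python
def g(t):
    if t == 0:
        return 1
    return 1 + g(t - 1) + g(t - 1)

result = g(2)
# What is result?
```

g(t) = 1 + 2·g(t-1), g(0)=1. Closed form: (1+1)·2^2 - 1 = 7.

Answer: 7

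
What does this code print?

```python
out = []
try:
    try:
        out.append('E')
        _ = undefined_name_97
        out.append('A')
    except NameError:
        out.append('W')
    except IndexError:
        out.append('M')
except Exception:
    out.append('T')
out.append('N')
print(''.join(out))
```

Execution trace: 'E' (inner try body) → 'W' (inner except NameError) → 'N' (after the try/except). Output: EWN

Answer: EWN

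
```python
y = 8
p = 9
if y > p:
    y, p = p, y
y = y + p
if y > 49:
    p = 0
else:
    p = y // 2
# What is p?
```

Trace:
`y = 8` → y = 8
`p = 9` → p = 9
`if y > p: ...` → y > p is False → no variable changes
`y = y + p` → y = 17
`if y > 49: ...` → y > 49 is False, take else branch → p = 8
So p = 8

Answer: 8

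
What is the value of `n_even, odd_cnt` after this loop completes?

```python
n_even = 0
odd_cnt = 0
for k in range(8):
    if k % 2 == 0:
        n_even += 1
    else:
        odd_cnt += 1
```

Count evens and odds in range(8)
`n_even, odd_cnt` takes the values: (0, 0) → (1, 0) → (1, 1) → (2, 1) → (2, 2) → (3, 2) → (3, 3) → (4, 3) → (4, 4)

Answer: 4, 4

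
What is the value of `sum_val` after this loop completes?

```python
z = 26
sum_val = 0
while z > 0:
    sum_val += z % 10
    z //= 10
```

Sum digits of 26
`sum_val` takes the values: 0 → 6 → 8

Answer: 8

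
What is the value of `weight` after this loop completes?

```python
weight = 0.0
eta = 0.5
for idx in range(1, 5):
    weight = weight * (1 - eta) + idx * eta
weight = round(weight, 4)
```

Moving average with lr=0.5
`weight` takes the values: 0.0 → 0.5 → 1.25 → 2.125 → 3.0625

Answer: 3.0625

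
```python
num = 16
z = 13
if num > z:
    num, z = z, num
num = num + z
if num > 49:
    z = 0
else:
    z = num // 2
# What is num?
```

Trace:
`num = 16` → num = 16
`z = 13` → z = 13
`if num > z: ...` → num > z is True → num = 13; z = 16
`num = num + z` → num = 29
`if num > 49: ...` → num > 49 is False, take else branch → z = 14
So num = 29

Answer: 29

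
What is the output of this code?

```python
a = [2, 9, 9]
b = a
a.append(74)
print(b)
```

Key concept: basic list aliasing.
Step by step:
`a = [2, 9, 9]` → a = [2, 9, 9]
`b = a` → b = [2, 9, 9] (same object as a)
`a.append(74)` → a = [2, 9, 9, 74] (same object as b); b = [2, 9, 9, 74] (same object as a)
`print(b)` → prints [2, 9, 9, 74]

Answer: [2, 9, 9, 74]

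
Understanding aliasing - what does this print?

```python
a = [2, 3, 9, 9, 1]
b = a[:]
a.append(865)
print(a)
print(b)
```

Key concept: slice [:] creates copy.
Step by step:
`a = [2, 3, 9, 9, 1]` → a = [2, 3, 9, 9, 1]
`b = a[:]` → b = [2, 3, 9, 9, 1]
`a.append(865)` → a = [2, 3, 9, 9, 1, 865]
`print(a)` → prints [2, 3, 9, 9, 1, 865]
`print(b)` → prints [2, 3, 9, 9, 1]

Answer:
[2, 3, 9, 9, 1, 865]
[2, 3, 9, 9, 1]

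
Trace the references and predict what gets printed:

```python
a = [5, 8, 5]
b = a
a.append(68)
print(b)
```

Key concept: basic list aliasing.
Step by step:
`a = [5, 8, 5]` → a = [5, 8, 5]
`b = a` → b = [5, 8, 5] (same object as a)
`a.append(68)` → a = [5, 8, 5, 68] (same object as b); b = [5, 8, 5, 68] (same object as a)
`print(b)` → prints [5, 8, 5, 68]

Answer: [5, 8, 5, 68]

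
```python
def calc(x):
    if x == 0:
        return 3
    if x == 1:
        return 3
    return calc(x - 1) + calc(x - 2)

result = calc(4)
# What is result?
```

Build up from base cases: calc(0)=3, calc(1)=3, calc(2)=6, calc(3)=9, calc(4)=15

Answer: 15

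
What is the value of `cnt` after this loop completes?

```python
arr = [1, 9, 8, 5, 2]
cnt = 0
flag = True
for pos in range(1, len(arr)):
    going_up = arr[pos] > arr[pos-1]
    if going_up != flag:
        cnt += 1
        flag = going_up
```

Count direction changes in [1, 9, 8, 5, 2]
`cnt` takes the values: 0 → 1

Answer: 1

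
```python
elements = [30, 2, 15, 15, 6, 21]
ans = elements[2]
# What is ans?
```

Trace:
`elements = [30, 2, 15, 15, 6, 21]` → elements = [30, 2, 15, 15, 6, 21]
`ans = elements[2]` → ans = 15
So ans = 15

Answer: 15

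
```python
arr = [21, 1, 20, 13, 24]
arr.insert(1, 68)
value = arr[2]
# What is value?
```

Trace:
`arr = [21, 1, 20, 13, 24]` → arr = [21, 1, 20, 13, 24]
`arr.insert(1, 68)` → arr = [21, 68, 1, 20, 13, 24]
`value = arr[2]` → value = 1
So value = 1

Answer: 1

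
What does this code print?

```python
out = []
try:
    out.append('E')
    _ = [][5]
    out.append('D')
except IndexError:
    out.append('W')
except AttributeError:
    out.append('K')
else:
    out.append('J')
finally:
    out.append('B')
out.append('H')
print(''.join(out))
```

Execution trace: 'E' (try body) → 'W' (except IndexError) → 'B' (finally) → 'H' (after the try/except). Output: EWBH

Answer: EWBH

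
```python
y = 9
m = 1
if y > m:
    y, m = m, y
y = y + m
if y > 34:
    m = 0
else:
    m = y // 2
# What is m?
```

Trace:
`y = 9` → y = 9
`m = 1` → m = 1
`if y > m: ...` → y > m is True → y = 1; m = 9
`y = y + m` → y = 10
`if y > 34: ...` → y > 34 is False, take else branch → m = 5
So m = 5

Answer: 5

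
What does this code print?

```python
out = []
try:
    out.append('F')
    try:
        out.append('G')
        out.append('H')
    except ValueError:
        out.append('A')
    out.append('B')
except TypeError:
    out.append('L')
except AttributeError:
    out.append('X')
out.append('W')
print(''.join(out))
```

Execution trace: 'F' (try body) → 'G' (inner try body) → 'H' (inner try body, no exception) → 'B' (try body, no exception) → 'W' (after the try/except). Output: FGHBW

Answer: FGHBW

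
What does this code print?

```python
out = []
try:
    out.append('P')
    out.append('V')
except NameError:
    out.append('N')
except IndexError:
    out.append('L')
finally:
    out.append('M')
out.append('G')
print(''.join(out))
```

Execution trace: 'P' (try body) → 'V' (try body, no exception) → 'M' (finally) → 'G' (after the try/except). Output: PVMG

Answer: PVMG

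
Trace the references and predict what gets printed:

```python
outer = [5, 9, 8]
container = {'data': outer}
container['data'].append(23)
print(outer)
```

Key concept: dict holds reference to list.
Step by step:
`outer = [5, 9, 8]` → outer = [5, 9, 8]
`container = {'data': outer}` → container = {'data': [5, 9, 8]}
`container['data'].append(23)` → outer = [5, 9, 8, 23]; container = {'data': [5, 9, 8, 23]}
`print(outer)` → prints [5, 9, 8, 23]

Answer: [5, 9, 8, 23]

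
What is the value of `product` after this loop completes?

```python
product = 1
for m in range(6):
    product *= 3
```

3^6 = 729
`product` takes the values: 1 → 3 → 9 → 27 → 81 → 243 → 729

Answer: 729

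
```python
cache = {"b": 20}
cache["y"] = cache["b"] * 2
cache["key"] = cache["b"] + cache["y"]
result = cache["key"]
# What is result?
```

Trace:
`cache = {"b": 20}` → cache = {'b': 20}
`cache["y"] = cache["b"] * 2` → cache = {'b': 20, 'y': 40}
`cache["key"] = cache["b"] + cache["y"]` → cache = {'b': 20, 'y': 40, 'key': 60}
`result = cache["key"]` → result = 60
So result = 60

Answer: 60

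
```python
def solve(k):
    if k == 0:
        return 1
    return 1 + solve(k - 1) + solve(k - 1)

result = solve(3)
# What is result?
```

solve(k) = 1 + 2·solve(k-1), solve(0)=1. Closed form: (1+1)·2^3 - 1 = 15.

Answer: 15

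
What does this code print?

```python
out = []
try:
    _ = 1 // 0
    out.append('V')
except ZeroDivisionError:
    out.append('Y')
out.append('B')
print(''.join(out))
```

Execution trace: 'Y' (except ZeroDivisionError) → 'B' (after the try/except). Output: YB

Answer: YB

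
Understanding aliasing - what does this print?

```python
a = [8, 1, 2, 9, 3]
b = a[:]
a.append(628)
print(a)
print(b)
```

Key concept: slice [:] creates copy.
Step by step:
`a = [8, 1, 2, 9, 3]` → a = [8, 1, 2, 9, 3]
`b = a[:]` → b = [8, 1, 2, 9, 3]
`a.append(628)` → a = [8, 1, 2, 9, 3, 628]
`print(a)` → prints [8, 1, 2, 9, 3, 628]
`print(b)` → prints [8, 1, 2, 9, 3]

Answer:
[8, 1, 2, 9, 3, 628]
[8, 1, 2, 9, 3]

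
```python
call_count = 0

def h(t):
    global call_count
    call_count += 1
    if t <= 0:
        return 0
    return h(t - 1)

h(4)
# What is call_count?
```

Linear recursion stepping by 1: 5 calls from t=4 down to ≤0.

Answer: 5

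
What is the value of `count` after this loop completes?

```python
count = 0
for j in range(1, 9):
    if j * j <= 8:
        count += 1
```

Count numbers where j² ≤ 8
`count` takes the values: 0 → 1 → 2

Answer: 2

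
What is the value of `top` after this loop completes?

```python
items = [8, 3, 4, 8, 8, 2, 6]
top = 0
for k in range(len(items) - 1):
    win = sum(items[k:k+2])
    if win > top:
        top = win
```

Max sum of 2-element window in [8, 3, 4, 8, 8, 2, 6]
`top` takes the values: 0 → 11 → 12 → 16

Answer: 16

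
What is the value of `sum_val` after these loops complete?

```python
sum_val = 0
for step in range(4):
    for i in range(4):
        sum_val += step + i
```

Sum of all step+i for step,i in 4x4
`sum_val` takes the values: 0 → 1 → 3 → 6 → 7 → 9 → 12 → 16 → 18 → 21 → 25 → 30 → 33 → 37 → 42 → 48

Answer: 48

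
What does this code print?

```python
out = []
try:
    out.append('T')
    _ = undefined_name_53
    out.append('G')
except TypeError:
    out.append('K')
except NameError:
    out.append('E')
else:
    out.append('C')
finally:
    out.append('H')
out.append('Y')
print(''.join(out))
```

Execution trace: 'T' (try body) → 'E' (except NameError) → 'H' (finally) → 'Y' (after the try/except). Output: TEHY

Answer: TEHY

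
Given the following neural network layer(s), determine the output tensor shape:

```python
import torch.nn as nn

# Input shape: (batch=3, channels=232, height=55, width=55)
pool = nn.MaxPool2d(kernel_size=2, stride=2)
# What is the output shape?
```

Input: (3, 232, 55, 55) -> Output: (3, 232, 27, 27)

Answer: (3, 232, 27, 27)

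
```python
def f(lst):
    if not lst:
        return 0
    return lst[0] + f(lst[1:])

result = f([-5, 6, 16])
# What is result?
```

(-5) + 6 + 16 + 0 = 17

Answer: 17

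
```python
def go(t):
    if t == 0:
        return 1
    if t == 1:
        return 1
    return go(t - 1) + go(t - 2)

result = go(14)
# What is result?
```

Build up from base cases: go(0)=1, go(1)=1, go(2)=2, go(3)=3, go(4)=5, go(5)=8, go(6)=13, ..., go(14)=610

Answer: 610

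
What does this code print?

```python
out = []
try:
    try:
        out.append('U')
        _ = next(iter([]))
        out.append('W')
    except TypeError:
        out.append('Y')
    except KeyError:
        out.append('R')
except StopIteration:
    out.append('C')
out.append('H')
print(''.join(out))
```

Execution trace: 'U' (try body) → 'C' (outer except StopIteration) → 'H' (after the try/except). Output: UCH

Answer: UCH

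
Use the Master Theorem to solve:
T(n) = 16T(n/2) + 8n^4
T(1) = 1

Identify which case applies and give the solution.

a=16, b=2, f(n)=8n^4. log_2(16) = 4. Since c=4 = 4, Case 2 applies: T(n) = Θ(n^log_b(a) · log n) = O(n^4 log n).

Answer: O(n^4 log n) - Case 2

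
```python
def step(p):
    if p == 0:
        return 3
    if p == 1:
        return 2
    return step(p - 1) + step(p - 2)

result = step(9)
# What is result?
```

Build up from base cases: step(0)=3, step(1)=2, step(2)=5, step(3)=7, step(4)=12, step(5)=19, step(6)=31, ..., step(9)=131

Answer: 131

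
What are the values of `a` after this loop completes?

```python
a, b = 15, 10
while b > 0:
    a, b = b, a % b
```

GCD of 15 and 10
`a` takes the values: 15 → 10 → 5

Answer: 5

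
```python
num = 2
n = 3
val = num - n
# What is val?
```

Trace:
`num = 2` → num = 2
`n = 3` → n = 3
`val = num - n` → val = -1
So val = -1

Answer: -1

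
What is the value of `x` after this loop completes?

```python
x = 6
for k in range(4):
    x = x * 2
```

Multiply by 2, 4 times: 6 * 2^4 = 96
`x` takes the values: 6 → 12 → 24 → 48 → 96

Answer: 96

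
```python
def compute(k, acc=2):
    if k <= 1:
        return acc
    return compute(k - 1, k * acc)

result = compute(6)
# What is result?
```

Accumulator trace (n, acc): (6, 2) -> (5, 12) -> (4, 60) -> (3, 240) -> (2, 720) -> (1, 1440) -> return 1440

Answer: 1440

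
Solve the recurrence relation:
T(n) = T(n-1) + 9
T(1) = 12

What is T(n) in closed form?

Unrolling: T(n) = T(1) + 9·(n-1) = 12 + 9(n-1) = 9n + 3.

Answer: T(n) = 9n + 3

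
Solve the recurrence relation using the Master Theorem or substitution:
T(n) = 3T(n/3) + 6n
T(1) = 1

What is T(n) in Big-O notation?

By Master Theorem: a=3, b=3, f(n)=6n. Since log_3(3) = 1 and f(n) = Θ(n^1), Case 2 applies. T(n) = O(n log n).

Answer: O(n log n)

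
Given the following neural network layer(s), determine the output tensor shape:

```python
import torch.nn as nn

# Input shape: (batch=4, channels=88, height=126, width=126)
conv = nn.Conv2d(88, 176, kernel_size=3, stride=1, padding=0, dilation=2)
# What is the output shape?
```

Input: (4, 88, 126, 126) -> Output: (4, 176, 122, 122)

Answer: (4, 176, 122, 122)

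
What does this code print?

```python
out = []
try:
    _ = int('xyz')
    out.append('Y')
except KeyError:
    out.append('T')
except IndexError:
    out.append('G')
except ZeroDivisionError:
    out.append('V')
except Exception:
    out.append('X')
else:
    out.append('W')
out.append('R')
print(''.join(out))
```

Execution trace: 'X' (except Exception) → 'R' (after the try/except). Output: XR

Answer: XR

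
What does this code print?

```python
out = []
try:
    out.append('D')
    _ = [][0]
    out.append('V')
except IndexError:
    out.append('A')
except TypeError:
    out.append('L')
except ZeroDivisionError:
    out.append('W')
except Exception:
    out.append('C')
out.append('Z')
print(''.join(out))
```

Execution trace: 'D' (try body) → 'A' (except IndexError) → 'Z' (after the try/except). Output: DAZ

Answer: DAZ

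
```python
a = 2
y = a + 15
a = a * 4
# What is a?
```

Trace:
`a = 2` → a = 2
`y = a + 15` → y = 17
`a = a * 4` → a = 8
So a = 8

Answer: 8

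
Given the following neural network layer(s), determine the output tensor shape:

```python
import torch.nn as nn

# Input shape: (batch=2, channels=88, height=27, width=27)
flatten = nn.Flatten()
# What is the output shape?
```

Input: (2, 88, 27, 27) -> Output: (2, 64152)

Answer: (2, 64152)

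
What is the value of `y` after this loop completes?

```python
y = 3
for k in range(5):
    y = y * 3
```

Multiply by 3, 5 times: 3 * 3^5 = 729
`y` takes the values: 3 → 9 → 27 → 81 → 243 → 729

Answer: 729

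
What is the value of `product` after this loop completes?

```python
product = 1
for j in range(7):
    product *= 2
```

2^7 = 128
`product` takes the values: 1 → 2 → 4 → 8 → 16 → 32 → 64 → 128

Answer: 128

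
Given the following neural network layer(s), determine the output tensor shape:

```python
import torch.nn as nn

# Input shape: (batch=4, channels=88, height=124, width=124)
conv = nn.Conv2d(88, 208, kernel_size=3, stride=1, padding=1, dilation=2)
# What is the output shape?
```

Input: (4, 88, 124, 124) -> Output: (4, 208, 122, 122)

Answer: (4, 208, 122, 122)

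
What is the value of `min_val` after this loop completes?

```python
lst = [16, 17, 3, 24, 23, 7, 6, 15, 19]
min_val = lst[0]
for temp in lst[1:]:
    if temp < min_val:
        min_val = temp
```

Minimum of [16, 17, 3, 24, 23, 7, 6, 15, 19]
`min_val` takes the values: 16 → 3

Answer: 3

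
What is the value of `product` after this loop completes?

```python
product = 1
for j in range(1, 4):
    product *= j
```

3! = 6
`product` takes the values: 1 → 2 → 6

Answer: 6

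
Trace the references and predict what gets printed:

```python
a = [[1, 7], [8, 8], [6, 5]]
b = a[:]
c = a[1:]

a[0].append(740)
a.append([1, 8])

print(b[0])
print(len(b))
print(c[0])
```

Key concept: slice with nested mutation.
Step by step:
`a = [[1, 7], [8, 8], [6, 5]]` → a = [[1, 7], [8, 8], [6, 5]]
`b = a[:]` → b = [[1, 7], [8, 8], [6, 5]]
`c = a[1:]` → c = [[8, 8], [6, 5]]
`a[0].append(740)` → a = [[1, 7, 740], [8, 8], [6, 5]]; b = [[1, 7, 740], [8, 8], [6, 5]]
`a.append([1, 8])` → a = [[1, 7, 740], [8, 8], [6, 5], [1, 8]]
`print(b[0])` → prints [1, 7, 740]
`print(len(b))` → prints 3
`print(c[0])` → prints [8, 8]

Answer:
[1, 7, 740]
3
[8, 8]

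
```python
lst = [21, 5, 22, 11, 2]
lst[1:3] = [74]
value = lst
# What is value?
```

Trace:
`lst = [21, 5, 22, 11, 2]` → lst = [21, 5, 22, 11, 2]
`lst[1:3] = [74]` → lst = [21, 74, 11, 2]
`value = lst` → value = [21, 74, 11, 2]
So value = [21, 74, 11, 2]

Answer: [21, 74, 11, 2]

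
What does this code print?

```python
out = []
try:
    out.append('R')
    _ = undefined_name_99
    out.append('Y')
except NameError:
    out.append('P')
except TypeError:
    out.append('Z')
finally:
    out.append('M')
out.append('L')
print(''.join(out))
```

Execution trace: 'R' (try body) → 'P' (except NameError) → 'M' (finally) → 'L' (after the try/except). Output: RPML

Answer: RPML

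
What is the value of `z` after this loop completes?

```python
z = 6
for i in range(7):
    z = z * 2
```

Multiply by 2, 7 times: 6 * 2^7 = 768
`z` takes the values: 6 → 12 → 24 → 48 → 96 → 192 → 384 → 768

Answer: 768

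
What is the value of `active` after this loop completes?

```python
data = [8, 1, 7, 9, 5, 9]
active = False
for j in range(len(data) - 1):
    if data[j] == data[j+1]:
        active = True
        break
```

Check consecutive duplicates in [8, 1, 7, 9, 5, 9]
`active` takes the values: False

Answer: False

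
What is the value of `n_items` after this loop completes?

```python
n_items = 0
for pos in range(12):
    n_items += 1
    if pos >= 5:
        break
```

Loop breaks when pos reaches 5, n_items is 6
`n_items` takes the values: 0 → 1 → 2 → 3 → 4 → 5 → 6

Answer: 6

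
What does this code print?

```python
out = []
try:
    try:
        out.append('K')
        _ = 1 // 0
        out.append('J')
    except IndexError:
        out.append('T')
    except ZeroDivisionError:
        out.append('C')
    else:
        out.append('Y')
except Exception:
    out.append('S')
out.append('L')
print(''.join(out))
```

Execution trace: 'K' (inner try body) → 'C' (inner except ZeroDivisionError) → 'L' (after the try/except). Output: KCL

Answer: KCL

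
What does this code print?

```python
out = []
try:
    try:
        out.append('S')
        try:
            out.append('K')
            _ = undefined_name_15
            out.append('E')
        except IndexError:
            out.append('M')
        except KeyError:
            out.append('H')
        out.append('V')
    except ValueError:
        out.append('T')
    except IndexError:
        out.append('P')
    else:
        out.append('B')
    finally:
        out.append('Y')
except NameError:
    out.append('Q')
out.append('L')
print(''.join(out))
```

Execution trace: 'S' (try body) → 'K' (inner try body) → 'Y' (finally) → 'Q' (outer except NameError) → 'L' (after the try/except). Output: SKYQL

Answer: SKYQL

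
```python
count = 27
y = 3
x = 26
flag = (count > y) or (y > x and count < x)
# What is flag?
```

Trace:
`count = 27` → count = 27
`y = 3` → y = 3
`x = 26` → x = 26
`flag = (count > y) or (y > x and count < x)` → flag = True
So flag = True

Answer: True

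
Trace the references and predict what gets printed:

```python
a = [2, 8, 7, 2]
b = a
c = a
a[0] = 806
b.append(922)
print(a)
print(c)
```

Key concept: multiple aliases.
Step by step:
`a = [2, 8, 7, 2]` → a = [2, 8, 7, 2]
`b = a` → b = [2, 8, 7, 2] (same object as a)
`c = a` → c = [2, 8, 7, 2] (same object as a, b)
`a[0] = 806` → a = [806, 8, 7, 2] (same object as b, c); b = [806, 8, 7, 2] (same object as a, c); c = [806, 8, 7, 2] (same object as a, b)
`b.append(922)` → a = [806, 8, 7, 2, 922] (same object as b, c); b = [806, 8, 7, 2, 922] (same object as a, c); c = [806, 8, 7, 2, 922] (same object as a, b)
`print(a)` → prints [806, 8, 7, 2, 922]
`print(c)` → prints [806, 8, 7, 2, 922]

Answer:
[806, 8, 7, 2, 922]
[806, 8, 7, 2, 922]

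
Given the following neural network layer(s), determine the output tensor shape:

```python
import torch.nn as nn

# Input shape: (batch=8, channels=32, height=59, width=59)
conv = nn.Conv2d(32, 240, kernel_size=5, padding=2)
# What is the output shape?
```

Input: (8, 32, 59, 59) -> Output: (8, 240, 59, 59)

Answer: (8, 240, 59, 59)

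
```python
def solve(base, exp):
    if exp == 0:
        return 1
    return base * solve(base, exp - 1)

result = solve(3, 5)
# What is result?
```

solve(3, 5) = 3 * 3 * 3 * 3 * 3 = 243

Answer: 243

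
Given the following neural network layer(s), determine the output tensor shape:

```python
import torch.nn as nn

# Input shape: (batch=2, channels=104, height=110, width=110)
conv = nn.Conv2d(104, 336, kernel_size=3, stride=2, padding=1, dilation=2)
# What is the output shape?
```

Input: (2, 104, 110, 110) -> Output: (2, 336, 54, 54)

Answer: (2, 336, 54, 54)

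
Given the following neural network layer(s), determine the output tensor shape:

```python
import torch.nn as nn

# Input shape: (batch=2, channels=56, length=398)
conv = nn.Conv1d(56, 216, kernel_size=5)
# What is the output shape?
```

Input: (2, 56, 398) -> Output: (2, 216, 394)

Answer: (2, 216, 394)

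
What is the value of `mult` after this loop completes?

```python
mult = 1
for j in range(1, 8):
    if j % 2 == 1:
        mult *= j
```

Product of odd numbers 1 to 7
`mult` takes the values: 1 → 3 → 15 → 105

Answer: 105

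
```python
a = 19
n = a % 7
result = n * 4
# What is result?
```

Trace:
`a = 19` → a = 19
`n = a % 7` → n = 5
`result = n * 4` → result = 20
So result = 20

Answer: 20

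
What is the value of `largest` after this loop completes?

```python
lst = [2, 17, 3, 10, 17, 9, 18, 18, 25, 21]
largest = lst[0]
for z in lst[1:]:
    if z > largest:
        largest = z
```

Maximum of [2, 17, 3, 10, 17, 9, 18, 18, 25, 21]
`largest` takes the values: 2 → 17 → 18 → 25

Answer: 25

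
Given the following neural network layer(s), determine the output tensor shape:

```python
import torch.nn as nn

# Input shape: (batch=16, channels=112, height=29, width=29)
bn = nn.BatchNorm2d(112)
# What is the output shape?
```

Input: (16, 112, 29, 29) -> Output: (16, 112, 29, 29)

Answer: (16, 112, 29, 29)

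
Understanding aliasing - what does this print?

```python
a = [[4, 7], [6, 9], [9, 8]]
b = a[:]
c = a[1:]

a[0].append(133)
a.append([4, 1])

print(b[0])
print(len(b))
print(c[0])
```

Key concept: slice with nested mutation.
Step by step:
`a = [[4, 7], [6, 9], [9, 8]]` → a = [[4, 7], [6, 9], [9, 8]]
`b = a[:]` → b = [[4, 7], [6, 9], [9, 8]]
`c = a[1:]` → c = [[6, 9], [9, 8]]
`a[0].append(133)` → a = [[4, 7, 133], [6, 9], [9, 8]]; b = [[4, 7, 133], [6, 9], [9, 8]]
`a.append([4, 1])` → a = [[4, 7, 133], [6, 9], [9, 8], [4, 1]]
`print(b[0])` → prints [4, 7, 133]
`print(len(b))` → prints 3
`print(c[0])` → prints [6, 9]

Answer:
[4, 7, 133]
3
[6, 9]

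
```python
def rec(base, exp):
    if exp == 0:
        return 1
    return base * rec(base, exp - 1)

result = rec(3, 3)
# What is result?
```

rec(3, 3) = 3 * 3 * 3 = 27

Answer: 27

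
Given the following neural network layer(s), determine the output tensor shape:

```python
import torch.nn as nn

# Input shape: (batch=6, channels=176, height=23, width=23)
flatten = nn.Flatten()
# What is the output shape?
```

Input: (6, 176, 23, 23) -> Output: (6, 93104)

Answer: (6, 93104)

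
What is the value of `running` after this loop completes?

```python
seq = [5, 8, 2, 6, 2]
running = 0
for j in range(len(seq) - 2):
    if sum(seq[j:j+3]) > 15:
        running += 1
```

Count windows with sum > 15
`running` takes the values: 0 → 1

Answer: 1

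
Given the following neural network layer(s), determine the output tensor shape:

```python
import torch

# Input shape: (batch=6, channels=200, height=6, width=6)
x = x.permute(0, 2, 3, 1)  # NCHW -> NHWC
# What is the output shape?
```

Input: (6, 200, 6, 6) -> Output: (6, 6, 6, 200)

Answer: (6, 6, 6, 200)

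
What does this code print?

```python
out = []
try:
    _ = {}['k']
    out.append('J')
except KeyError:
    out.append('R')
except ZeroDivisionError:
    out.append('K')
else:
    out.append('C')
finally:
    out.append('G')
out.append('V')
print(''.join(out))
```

Execution trace: 'R' (except KeyError) → 'G' (finally) → 'V' (after the try/except). Output: RGV

Answer: RGV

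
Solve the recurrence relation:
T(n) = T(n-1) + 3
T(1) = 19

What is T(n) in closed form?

Unrolling: T(n) = T(1) + 3·(n-1) = 19 + 3(n-1) = 3n + 16.

Answer: T(n) = 3n + 16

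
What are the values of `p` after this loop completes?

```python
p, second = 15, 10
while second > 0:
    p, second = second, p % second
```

GCD of 15 and 10
`p` takes the values: 15 → 10 → 5

Answer: 5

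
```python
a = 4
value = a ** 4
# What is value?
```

Trace:
`a = 4` → a = 4
`value = a ** 4` → value = 256
So value = 256

Answer: 256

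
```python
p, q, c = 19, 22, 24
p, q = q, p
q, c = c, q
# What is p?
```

Trace:
`p, q, c = 19, 22, 24` → p = 19; q = 22; c = 24
`p, q = q, p` → p = 22; q = 19
`q, c = c, q` → q = 24; c = 19
So p = 22

Answer: 22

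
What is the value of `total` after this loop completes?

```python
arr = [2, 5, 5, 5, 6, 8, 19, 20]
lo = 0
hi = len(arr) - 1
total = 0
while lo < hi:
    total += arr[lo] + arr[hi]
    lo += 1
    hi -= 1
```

Sum of pairs from ends
`total` takes the values: 0 → 22 → 46 → 59 → 70

Answer: 70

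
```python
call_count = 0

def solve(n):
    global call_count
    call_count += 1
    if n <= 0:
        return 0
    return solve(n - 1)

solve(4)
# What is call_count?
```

Linear recursion stepping by 1: 5 calls from n=4 down to ≤0.

Answer: 5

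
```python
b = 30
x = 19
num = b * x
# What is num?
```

Trace:
`b = 30` → b = 30
`x = 19` → x = 19
`num = b * x` → num = 570
So num = 570

Answer: 570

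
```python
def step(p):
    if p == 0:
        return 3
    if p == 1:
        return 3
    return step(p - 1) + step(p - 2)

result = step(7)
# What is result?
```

Build up from base cases: step(0)=3, step(1)=3, step(2)=6, step(3)=9, step(4)=15, step(5)=24, step(6)=39, ..., step(7)=63

Answer: 63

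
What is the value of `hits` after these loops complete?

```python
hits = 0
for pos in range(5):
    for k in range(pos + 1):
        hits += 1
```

Triangle: 1 + 2 + ... + 5
`hits` takes the values: 0 → 1 → 2 → 3 → 4 → 5 → 6 → 7 → 8 → 9 → 10 → 11 → 12 → 13 → 14 → 15

Answer: 15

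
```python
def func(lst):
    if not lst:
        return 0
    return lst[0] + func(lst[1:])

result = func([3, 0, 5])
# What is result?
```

3 + 0 + 5 + 0 = 8

Answer: 8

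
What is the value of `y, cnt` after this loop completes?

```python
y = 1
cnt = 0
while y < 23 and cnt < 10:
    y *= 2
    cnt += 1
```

Double until >= 23 or 10 iterations
`y, cnt` takes the values: (1, 0) → (2, 0) → (2, 1) → (4, 1) → (4, 2) → (8, 2) → (8, 3) → (16, 3) → (16, 4) → (32, 4) → (32, 5)

Answer: 32, 5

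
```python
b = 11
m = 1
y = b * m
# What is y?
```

Trace:
`b = 11` → b = 11
`m = 1` → m = 1
`y = b * m` → y = 11
So y = 11

Answer: 11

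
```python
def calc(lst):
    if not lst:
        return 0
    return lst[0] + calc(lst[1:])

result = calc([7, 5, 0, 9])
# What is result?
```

7 + 5 + 0 + 9 + 0 = 21

Answer: 21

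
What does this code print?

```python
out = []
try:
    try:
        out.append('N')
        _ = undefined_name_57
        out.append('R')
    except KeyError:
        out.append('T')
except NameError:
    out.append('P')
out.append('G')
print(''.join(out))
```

Execution trace: 'N' (try body) → 'P' (outer except NameError) → 'G' (after the try/except). Output: NPG

Answer: NPG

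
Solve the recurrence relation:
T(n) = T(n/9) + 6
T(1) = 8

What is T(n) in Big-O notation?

Each step divides n by 9 and adds 6. After log_9(n) steps we reach T(1)=8. So T(n) = 6·log_9(n) + 8 = O(log n).

Answer: O(log n)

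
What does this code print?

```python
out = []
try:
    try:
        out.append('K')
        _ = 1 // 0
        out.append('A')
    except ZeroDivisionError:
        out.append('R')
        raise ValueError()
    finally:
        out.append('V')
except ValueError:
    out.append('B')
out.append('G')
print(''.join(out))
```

Execution trace: 'K' (inner try body) → 'R' (inner except ZeroDivisionError) → 'V' (inner finally) → 'B' (outer except ValueError) → 'G' (after the try/except). Output: KRVBG

Answer: KRVBG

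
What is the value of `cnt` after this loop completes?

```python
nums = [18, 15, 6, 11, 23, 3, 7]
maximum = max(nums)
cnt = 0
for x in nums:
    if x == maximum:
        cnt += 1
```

Count of max value 23 in [18, 15, 6, 11, 23, 3, 7]
`cnt` takes the values: 0 → 1

Answer: 1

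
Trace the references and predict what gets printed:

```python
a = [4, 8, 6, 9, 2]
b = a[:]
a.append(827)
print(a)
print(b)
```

Key concept: slice [:] creates copy.
Step by step:
`a = [4, 8, 6, 9, 2]` → a = [4, 8, 6, 9, 2]
`b = a[:]` → b = [4, 8, 6, 9, 2]
`a.append(827)` → a = [4, 8, 6, 9, 2, 827]
`print(a)` → prints [4, 8, 6, 9, 2, 827]
`print(b)` → prints [4, 8, 6, 9, 2]

Answer:
[4, 8, 6, 9, 2, 827]
[4, 8, 6, 9, 2]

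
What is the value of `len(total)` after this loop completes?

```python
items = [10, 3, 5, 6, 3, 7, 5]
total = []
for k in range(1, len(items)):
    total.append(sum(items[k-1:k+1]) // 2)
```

Number of 2-element averages
`total` takes the values: [] → [6] → [6, 4] → [6, 4, 5] → [6, 4, 5, 4] → [6, 4, 5, 4, 5] → [6, 4, 5, 4, 5, 6]
So `len(total)` = 6

Answer: 6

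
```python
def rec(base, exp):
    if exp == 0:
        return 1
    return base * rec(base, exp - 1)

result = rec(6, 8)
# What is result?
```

rec(6, 8) = 6 * 6 * 6 * 6 * 6 * 6 * 6 * 6 = 1679616

Answer: 1679616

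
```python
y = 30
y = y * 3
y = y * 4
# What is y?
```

Trace:
`y = 30` → y = 30
`y = y * 3` → y = 90
`y = y * 4` → y = 360
So y = 360

Answer: 360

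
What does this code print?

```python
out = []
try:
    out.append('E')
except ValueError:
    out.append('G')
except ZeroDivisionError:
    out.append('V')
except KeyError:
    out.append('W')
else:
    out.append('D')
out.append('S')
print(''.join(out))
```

Execution trace: 'E' (try body, no exception) → 'D' (else) → 'S' (after the try/except). Output: EDS

Answer: EDS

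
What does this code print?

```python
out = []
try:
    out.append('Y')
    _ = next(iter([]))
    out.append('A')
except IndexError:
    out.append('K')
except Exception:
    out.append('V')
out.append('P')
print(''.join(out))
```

Execution trace: 'Y' (try body) → 'V' (except Exception) → 'P' (after the try/except). Output: YVP

Answer: YVP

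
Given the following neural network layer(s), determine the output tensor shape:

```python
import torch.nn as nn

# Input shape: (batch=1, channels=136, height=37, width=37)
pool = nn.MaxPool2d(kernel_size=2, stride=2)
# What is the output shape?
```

Input: (1, 136, 37, 37) -> Output: (1, 136, 18, 18)

Answer: (1, 136, 18, 18)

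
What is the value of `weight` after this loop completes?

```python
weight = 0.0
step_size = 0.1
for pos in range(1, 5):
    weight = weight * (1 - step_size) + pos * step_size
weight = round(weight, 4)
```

Moving average with lr=0.1
`weight` takes the values: 0.0 → 0.1 → 0.29 → 0.561 → 0.9049

Answer: 0.9049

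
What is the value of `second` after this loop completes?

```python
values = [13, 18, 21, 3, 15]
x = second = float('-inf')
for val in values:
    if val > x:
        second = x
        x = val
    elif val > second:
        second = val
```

Second largest (with repeats) in [13, 18, 21, 3, 15]
`second` takes the values: -inf → 13 → 18

Answer: 18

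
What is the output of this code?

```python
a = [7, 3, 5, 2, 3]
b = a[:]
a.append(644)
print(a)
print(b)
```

Key concept: slice [:] creates copy.
Step by step:
`a = [7, 3, 5, 2, 3]` → a = [7, 3, 5, 2, 3]
`b = a[:]` → b = [7, 3, 5, 2, 3]
`a.append(644)` → a = [7, 3, 5, 2, 3, 644]
`print(a)` → prints [7, 3, 5, 2, 3, 644]
`print(b)` → prints [7, 3, 5, 2, 3]

Answer:
[7, 3, 5, 2, 3, 644]
[7, 3, 5, 2, 3]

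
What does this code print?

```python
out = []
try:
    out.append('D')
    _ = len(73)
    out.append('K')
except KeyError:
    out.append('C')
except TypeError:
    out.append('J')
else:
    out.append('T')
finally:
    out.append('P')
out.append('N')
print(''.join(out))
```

Execution trace: 'D' (try body) → 'J' (except TypeError) → 'P' (finally) → 'N' (after the try/except). Output: DJPN

Answer: DJPN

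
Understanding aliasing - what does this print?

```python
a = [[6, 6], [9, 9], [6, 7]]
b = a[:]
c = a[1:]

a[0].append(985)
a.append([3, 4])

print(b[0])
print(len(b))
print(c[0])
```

Key concept: slice with nested mutation.
Step by step:
`a = [[6, 6], [9, 9], [6, 7]]` → a = [[6, 6], [9, 9], [6, 7]]
`b = a[:]` → b = [[6, 6], [9, 9], [6, 7]]
`c = a[1:]` → c = [[9, 9], [6, 7]]
`a[0].append(985)` → a = [[6, 6, 985], [9, 9], [6, 7]]; b = [[6, 6, 985], [9, 9], [6, 7]]
`a.append([3, 4])` → a = [[6, 6, 985], [9, 9], [6, 7], [3, 4]]
`print(b[0])` → prints [6, 6, 985]
`print(len(b))` → prints 3
`print(c[0])` → prints [9, 9]

Answer:
[6, 6, 985]
3
[9, 9]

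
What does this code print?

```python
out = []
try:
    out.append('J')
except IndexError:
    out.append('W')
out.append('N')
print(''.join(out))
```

Execution trace: 'J' (try body, no exception) → 'N' (after the try/except). Output: JN

Answer: JN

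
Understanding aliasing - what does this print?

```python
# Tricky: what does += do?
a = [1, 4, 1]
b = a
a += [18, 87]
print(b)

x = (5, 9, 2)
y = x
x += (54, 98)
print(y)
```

Key concept: += behavior differs for mutable vs immutable.
Step by step:
`a = [1, 4, 1]` → a = [1, 4, 1]
`b = a` → b = [1, 4, 1] (same object as a)
`a += [18, 87]` → a = [1, 4, 1, 18, 87] (same object as b); b = [1, 4, 1, 18, 87] (same object as a)
`print(b)` → prints [1, 4, 1, 18, 87]
`x = (5, 9, 2)` → x = (5, 9, 2)
`y = x` → y = (5, 9, 2)
`x += (54, 98)` → x = (5, 9, 2, 54, 98)
`print(y)` → prints (5, 9, 2)

Answer:
[1, 4, 1, 18, 87]
(5, 9, 2)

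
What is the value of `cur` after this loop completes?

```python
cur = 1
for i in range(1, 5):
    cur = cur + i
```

Start at 1, add 1 through 4
`cur` takes the values: 1 → 2 → 4 → 7 → 11

Answer: 11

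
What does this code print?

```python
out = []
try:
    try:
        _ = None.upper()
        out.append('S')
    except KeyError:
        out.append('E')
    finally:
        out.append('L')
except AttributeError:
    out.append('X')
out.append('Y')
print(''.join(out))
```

Execution trace: 'L' (finally) → 'X' (outer except AttributeError) → 'Y' (after the try/except). Output: LXY

Answer: LXY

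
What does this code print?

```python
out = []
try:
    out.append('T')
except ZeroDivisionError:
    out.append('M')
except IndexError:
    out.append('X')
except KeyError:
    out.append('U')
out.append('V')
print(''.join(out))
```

Execution trace: 'T' (try body, no exception) → 'V' (after the try/except). Output: TV

Answer: TV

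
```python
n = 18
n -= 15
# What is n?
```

Trace:
`n = 18` → n = 18
`n -= 15` → n = 3
So n = 3

Answer: 3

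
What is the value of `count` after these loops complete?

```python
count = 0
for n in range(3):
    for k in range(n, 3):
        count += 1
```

Upper triangle: 3 + 2 + ... + 1
`count` takes the values: 0 → 1 → 2 → 3 → 4 → 5 → 6

Answer: 6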